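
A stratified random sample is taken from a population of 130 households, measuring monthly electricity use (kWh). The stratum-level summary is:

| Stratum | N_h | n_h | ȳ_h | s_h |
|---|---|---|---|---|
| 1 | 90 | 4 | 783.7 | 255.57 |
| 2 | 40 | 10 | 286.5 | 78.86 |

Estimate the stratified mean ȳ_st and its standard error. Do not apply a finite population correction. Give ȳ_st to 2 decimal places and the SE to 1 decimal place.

ȳ_st ≈ 630.72, SE ≈ 88.8

ȳ_st = Σ W_h ȳ_h = (90·783.7 + 40·286.5)/130 = 630.71538
V̂(ȳ_st) = Σ W_h² s_h²/n_h, with W_h = N_h/N and N = 130:
  stratum 1: (90/130)²·255.57²/4 = 7826.33
  stratum 2: (40/130)²·78.86²/10 = 58.8772
V̂(ȳ_st) = 7885.21
SE(ȳ_st) = √7885.21 = 88.7987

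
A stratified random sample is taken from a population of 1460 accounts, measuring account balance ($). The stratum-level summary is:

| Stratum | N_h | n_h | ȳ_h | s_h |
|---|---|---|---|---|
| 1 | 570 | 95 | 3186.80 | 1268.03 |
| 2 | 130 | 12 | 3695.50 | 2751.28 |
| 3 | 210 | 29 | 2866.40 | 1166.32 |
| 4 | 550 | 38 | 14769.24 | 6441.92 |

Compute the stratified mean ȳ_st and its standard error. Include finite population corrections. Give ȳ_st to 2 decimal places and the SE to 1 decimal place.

ȳ_st ≈ 7549.26, SE ≈ 389.6

ȳ_st = Σ W_h ȳ_h = (570·3186.80 + 130·3695.50 + 210·2866.40 + 550·14769.24)/1460 = 7549.25822
V̂(ȳ_st) = Σ W_h² (1 − n_h/N_h) s_h²/n_h, with W_h = N_h/N and N = 1460:
  stratum 1: (570/1460)²·(1 − 95/570)·1268.03²/95 = 2149.8
  stratum 2: (130/1460)²·(1 − 12/130)·2751.28²/12 = 4539.5
  stratum 3: (210/1460)²·(1 − 29/210)·1166.32²/29 = 836.43
  stratum 4: (550/1460)²·(1 − 38/550)·6441.92²/38 = 144269
V̂(ȳ_st) = 151795
SE(ȳ_st) = √151795 = 389.609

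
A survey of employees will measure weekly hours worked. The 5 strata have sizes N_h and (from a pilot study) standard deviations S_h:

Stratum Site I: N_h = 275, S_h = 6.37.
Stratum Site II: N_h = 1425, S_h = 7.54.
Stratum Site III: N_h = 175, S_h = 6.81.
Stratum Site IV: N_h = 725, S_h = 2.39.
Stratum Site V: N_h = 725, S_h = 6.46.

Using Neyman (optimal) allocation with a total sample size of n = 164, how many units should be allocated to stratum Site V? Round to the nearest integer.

Neyman allocation: n_h = n · N_h S_h / Σ N_i S_i, with n = 164.
  stratum Site I: N_h·S_h = 275·6.37 = 1751.75
  stratum Site II: N_h·S_h = 1425·7.54 = 10744.50
  stratum Site III: N_h·S_h = 175·6.81 = 1191.75
  stratum Site IV: N_h·S_h = 725·2.39 = 1732.75
  stratum Site V: N_h·S_h = 725·6.46 = 4683.50
Σ N_h S_h = 20104.25
n for stratum Site V = 164·4683.50/20104.25 = 38.206 → 38

38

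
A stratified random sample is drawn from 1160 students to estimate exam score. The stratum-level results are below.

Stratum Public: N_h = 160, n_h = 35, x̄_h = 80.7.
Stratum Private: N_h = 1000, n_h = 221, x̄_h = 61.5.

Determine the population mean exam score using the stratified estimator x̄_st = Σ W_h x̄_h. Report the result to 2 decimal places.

x̄_st ≈ 64.15

N = Σ N_h = 1160. Stratum weights W_h = N_h/N.
x̄_st = (160·80.7 + 1000·61.5) / 1160 = 64.1483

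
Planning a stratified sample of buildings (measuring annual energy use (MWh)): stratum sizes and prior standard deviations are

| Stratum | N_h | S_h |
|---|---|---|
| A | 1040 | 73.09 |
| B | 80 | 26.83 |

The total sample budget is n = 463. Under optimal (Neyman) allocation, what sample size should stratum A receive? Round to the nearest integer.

Neyman allocation: n_h = n · N_h S_h / Σ N_i S_i, with n = 463.
  stratum A: N_h·S_h = 1040·73.09 = 76013.60
  stratum B: N_h·S_h = 80·26.83 = 2146.40
Σ N_h S_h = 78160.00
n for stratum A = 463·76013.60/78160.00 = 450.285 → 450

450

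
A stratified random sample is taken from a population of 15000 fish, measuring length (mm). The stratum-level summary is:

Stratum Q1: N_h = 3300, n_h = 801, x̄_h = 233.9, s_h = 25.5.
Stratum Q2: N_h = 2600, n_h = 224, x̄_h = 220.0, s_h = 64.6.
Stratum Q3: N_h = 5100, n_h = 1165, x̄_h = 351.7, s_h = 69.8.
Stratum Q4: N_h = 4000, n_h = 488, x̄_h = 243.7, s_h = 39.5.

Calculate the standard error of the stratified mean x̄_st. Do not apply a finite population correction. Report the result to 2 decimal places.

SE(x̄_st) ≈ 1.14

V̂(x̄_st) = Σ W_h² s_h²/n_h, with W_h = N_h/N and N = 15000:
  stratum Q1: (3300/15000)²·25.5²/801 = 0.039291
  stratum Q2: (2600/15000)²·64.6²/224 = 0.559733
  stratum Q3: (5100/15000)²·69.8²/1165 = 0.48344
  stratum Q4: (4000/15000)²·39.5²/488 = 0.227359
V̂(x̄_st) = 1.30982
SE(x̄_st) = √1.30982 = 1.14448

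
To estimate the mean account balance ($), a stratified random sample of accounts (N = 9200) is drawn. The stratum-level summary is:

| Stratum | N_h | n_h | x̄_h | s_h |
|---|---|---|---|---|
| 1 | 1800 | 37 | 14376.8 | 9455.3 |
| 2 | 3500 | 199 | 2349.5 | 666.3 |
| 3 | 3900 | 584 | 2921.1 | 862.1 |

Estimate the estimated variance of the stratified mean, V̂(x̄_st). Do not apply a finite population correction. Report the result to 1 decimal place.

V̂(x̄_st) = Σ W_h² s_h²/n_h, with W_h = N_h/N and N = 9200:
  stratum 1: (1800/9200)²·9455.3²/37 = 92495
  stratum 2: (3500/9200)²·666.3²/199 = 322.884
  stratum 3: (3900/9200)²·862.1²/584 = 228.695
V̂(x̄_st) = 93046.6

V̂(x̄_st) ≈ 93046.6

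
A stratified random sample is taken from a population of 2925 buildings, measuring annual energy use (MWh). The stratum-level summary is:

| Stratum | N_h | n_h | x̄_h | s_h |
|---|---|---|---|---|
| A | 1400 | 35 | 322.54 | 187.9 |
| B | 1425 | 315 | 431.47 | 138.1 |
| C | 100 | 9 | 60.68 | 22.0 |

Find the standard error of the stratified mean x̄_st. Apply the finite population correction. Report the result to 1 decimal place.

V̂(x̄_st) = Σ W_h² (1 − n_h/N_h) s_h²/n_h, with W_h = N_h/N and N = 2925:
  stratum A: (1400/2925)²·(1 − 35/1400)·187.9²/35 = 225.317
  stratum B: (1425/2925)²·(1 − 315/1425)·138.1²/315 = 11.1934
  stratum C: (100/2925)²·(1 − 9/100)·22.0²/9 = 0.0571995
V̂(x̄_st) = 236.568
SE(x̄_st) = √236.568 = 15.3808

SE(x̄_st) ≈ 15.4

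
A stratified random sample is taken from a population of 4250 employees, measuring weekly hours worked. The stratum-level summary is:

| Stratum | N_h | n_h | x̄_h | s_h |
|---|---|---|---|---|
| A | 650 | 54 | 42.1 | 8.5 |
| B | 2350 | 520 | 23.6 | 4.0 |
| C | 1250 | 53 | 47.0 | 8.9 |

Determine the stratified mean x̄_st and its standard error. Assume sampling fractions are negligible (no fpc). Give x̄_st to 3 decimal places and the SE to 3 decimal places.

x̄_st ≈ 33.312, SE ≈ 0.412

x̄_st = Σ W_h x̄_h = (650·42.1 + 2350·23.6 + 1250·47.0)/4250 = 33.31176
V̂(x̄_st) = Σ W_h² s_h²/n_h, with W_h = N_h/N and N = 4250:
  stratum A: (650/4250)²·8.5²/54 = 0.0312963
  stratum B: (2350/4250)²·4.0²/520 = 0.00940751
  stratum C: (1250/4250)²·8.9²/53 = 0.129284
V̂(x̄_st) = 0.169988
SE(x̄_st) = √0.169988 = 0.412296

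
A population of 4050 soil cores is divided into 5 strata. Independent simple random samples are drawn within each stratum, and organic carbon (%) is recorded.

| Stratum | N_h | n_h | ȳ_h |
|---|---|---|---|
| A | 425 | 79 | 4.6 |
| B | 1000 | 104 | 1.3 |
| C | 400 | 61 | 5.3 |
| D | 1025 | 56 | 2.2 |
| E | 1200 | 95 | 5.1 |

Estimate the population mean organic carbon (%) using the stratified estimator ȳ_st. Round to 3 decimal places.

N = Σ N_h = 4050. Stratum weights W_h = N_h/N.
ȳ_st = (425·4.6 + 1000·1.3 + 400·5.3 + 1025·2.2 + 1200·5.1) / 4050 = 3.39506

ȳ_st ≈ 3.395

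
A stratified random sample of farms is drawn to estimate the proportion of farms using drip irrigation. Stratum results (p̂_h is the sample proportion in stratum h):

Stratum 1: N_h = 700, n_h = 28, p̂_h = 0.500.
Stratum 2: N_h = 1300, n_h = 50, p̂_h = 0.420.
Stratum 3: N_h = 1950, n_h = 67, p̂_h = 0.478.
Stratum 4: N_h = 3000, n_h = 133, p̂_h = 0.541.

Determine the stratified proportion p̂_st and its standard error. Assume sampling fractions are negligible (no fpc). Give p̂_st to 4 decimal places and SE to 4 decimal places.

N = 6950; stratum weights W_h = N_h/N.
p̂_st = Σ W_h p̂_h = (700·0.500 + 1300·0.420 + 1950·0.478 + 3000·0.541)/6950 = 0.49656
V̂(p̂_st) = Σ W_h² p̂_h(1−p̂_h)/(n_h−1):
  stratum 1: (700/6950)²·0.500·0.500/27 = 9.39297e-05
  stratum 2: (1300/6950)²·0.420·0.580/49 = 0.00017394
  stratum 3: (1950/6950)²·0.478·0.522/66 = 0.000297614
  stratum 4: (3000/6950)²·0.541·0.459/132 = 0.000350517
V̂(p̂_st) = 0.000916001; SE = √V̂ = 0.0302655

p̂_st ≈ 0.4966, SE ≈ 0.0303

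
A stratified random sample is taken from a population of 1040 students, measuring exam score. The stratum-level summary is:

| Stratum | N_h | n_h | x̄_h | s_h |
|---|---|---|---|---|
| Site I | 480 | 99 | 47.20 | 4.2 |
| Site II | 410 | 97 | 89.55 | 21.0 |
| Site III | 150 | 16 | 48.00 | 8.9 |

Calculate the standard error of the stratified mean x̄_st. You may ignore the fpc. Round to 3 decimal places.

SE(x̄_st) ≈ 0.921

V̂(x̄_st) = Σ W_h² s_h²/n_h, with W_h = N_h/N and N = 1040:
  stratum Site I: (480/1040)²·4.2²/99 = 0.0379559
  stratum Site II: (410/1040)²·21.0²/97 = 0.706591
  stratum Site III: (150/1040)²·8.9²/16 = 0.102985
V̂(x̄_st) = 0.847532
SE(x̄_st) = √0.847532 = 0.920615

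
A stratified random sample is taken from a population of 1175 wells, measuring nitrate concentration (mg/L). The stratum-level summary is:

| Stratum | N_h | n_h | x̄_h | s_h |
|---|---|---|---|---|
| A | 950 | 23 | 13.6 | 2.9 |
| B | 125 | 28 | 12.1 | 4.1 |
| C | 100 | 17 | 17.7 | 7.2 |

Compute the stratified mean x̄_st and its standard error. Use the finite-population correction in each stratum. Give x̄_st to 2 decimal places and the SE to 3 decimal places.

x̄_st = Σ W_h x̄_h = (950·13.6 + 125·12.1 + 100·17.7)/1175 = 13.78936
V̂(x̄_st) = Σ W_h² (1 − n_h/N_h) s_h²/n_h, with W_h = N_h/N and N = 1175:
  stratum A: (950/1175)²·(1 − 23/950)·2.9²/23 = 0.233236
  stratum B: (125/1175)²·(1 − 28/125)·4.1²/28 = 0.00527249
  stratum C: (100/1175)²·(1 − 17/100)·7.2²/17 = 0.0183324
V̂(x̄_st) = 0.256841
SE(x̄_st) = √0.256841 = 0.506795

x̄_st ≈ 13.79, SE ≈ 0.507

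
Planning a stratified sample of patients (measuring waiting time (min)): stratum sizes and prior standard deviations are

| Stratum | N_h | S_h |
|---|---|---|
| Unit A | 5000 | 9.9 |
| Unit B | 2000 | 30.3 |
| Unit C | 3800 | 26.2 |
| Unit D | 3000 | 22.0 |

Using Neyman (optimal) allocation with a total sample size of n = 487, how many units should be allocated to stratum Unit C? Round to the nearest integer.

176

Neyman allocation: n_h = n · N_h S_h / Σ N_i S_i, with n = 487.
  stratum Unit A: N_h·S_h = 5000·9.9 = 49500.00
  stratum Unit B: N_h·S_h = 2000·30.3 = 60600.00
  stratum Unit C: N_h·S_h = 3800·26.2 = 99560.00
  stratum Unit D: N_h·S_h = 3000·22.0 = 66000.00
Σ N_h S_h = 275660.00
n for stratum Unit C = 487·99560.00/275660.00 = 175.890 → 176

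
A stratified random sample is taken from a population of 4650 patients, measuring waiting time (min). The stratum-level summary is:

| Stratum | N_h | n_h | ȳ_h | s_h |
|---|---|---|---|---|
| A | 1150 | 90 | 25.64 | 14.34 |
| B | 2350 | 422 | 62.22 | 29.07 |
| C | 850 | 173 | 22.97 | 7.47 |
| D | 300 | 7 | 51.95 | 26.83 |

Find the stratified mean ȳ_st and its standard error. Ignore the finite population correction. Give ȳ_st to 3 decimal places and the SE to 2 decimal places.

ȳ_st = Σ W_h ȳ_h = (1150·25.64 + 2350·62.22 + 850·22.97 + 300·51.95)/4650 = 45.33602
V̂(ȳ_st) = Σ W_h² s_h²/n_h, with W_h = N_h/N and N = 4650:
  stratum A: (1150/4650)²·14.34²/90 = 0.139748
  stratum B: (2350/4650)²·29.07²/422 = 0.511455
  stratum C: (850/4650)²·7.47²/173 = 0.0107777
  stratum D: (300/4650)²·26.83²/7 = 0.428036
V̂(ȳ_st) = 1.09002
SE(ȳ_st) = √1.09002 = 1.04404

ȳ_st ≈ 45.336, SE ≈ 1.04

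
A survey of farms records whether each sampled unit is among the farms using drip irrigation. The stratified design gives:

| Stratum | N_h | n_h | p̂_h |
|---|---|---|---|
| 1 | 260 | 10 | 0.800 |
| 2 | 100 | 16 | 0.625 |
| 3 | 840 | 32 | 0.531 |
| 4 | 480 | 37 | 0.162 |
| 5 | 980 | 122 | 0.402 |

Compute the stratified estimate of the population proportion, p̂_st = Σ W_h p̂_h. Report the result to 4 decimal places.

N = 2660; stratum weights W_h = N_h/N.
p̂_st = Σ W_h p̂_h = (260·0.800 + 100·0.625 + 840·0.531 + 480·0.162 + 980·0.402)/2660 = 0.44671

p̂_st ≈ 0.4467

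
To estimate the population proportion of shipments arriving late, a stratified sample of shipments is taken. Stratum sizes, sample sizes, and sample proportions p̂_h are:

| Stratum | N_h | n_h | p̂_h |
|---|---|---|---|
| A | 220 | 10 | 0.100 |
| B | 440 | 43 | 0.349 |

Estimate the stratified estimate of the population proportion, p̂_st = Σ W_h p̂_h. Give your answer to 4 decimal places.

N = 660; stratum weights W_h = N_h/N.
p̂_st = Σ W_h p̂_h = (220·0.100 + 440·0.349)/660 = 0.26600

p̂_st ≈ 0.2660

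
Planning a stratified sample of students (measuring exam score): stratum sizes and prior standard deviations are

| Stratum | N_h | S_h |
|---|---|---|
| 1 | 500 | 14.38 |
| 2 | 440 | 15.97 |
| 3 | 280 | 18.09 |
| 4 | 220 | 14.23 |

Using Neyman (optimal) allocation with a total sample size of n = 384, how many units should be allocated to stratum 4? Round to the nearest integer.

Neyman allocation: n_h = n · N_h S_h / Σ N_i S_i, with n = 384.
  stratum 1: N_h·S_h = 500·14.38 = 7190.00
  stratum 2: N_h·S_h = 440·15.97 = 7026.80
  stratum 3: N_h·S_h = 280·18.09 = 5065.20
  stratum 4: N_h·S_h = 220·14.23 = 3130.60
Σ N_h S_h = 22412.60
n for stratum 4 = 384·3130.60/22412.60 = 53.637 → 54

54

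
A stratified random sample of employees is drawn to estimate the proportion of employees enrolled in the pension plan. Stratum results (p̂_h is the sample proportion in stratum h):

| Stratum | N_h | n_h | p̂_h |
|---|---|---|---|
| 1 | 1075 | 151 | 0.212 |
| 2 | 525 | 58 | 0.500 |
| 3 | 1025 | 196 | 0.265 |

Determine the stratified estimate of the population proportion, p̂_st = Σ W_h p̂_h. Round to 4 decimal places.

N = 2625; stratum weights W_h = N_h/N.
p̂_st = Σ W_h p̂_h = (1075·0.212 + 525·0.500 + 1025·0.265)/2625 = 0.29030

p̂_st ≈ 0.2903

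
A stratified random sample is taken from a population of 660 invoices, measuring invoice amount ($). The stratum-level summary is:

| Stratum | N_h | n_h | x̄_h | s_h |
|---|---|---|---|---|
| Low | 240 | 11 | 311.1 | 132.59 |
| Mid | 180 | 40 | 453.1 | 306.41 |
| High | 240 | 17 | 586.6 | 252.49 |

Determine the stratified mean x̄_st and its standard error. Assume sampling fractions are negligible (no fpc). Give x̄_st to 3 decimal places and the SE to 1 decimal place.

x̄_st ≈ 450.009, SE ≈ 29.7

x̄_st = Σ W_h x̄_h = (240·311.1 + 180·453.1 + 240·586.6)/660 = 450.00909
V̂(x̄_st) = Σ W_h² s_h²/n_h, with W_h = N_h/N and N = 660:
  stratum Low: (240/660)²·132.59²/11 = 211.331
  stratum Mid: (180/660)²·306.41²/40 = 174.583
  stratum High: (240/660)²·252.49²/17 = 495.877
V̂(x̄_st) = 881.792
SE(x̄_st) = √881.792 = 29.695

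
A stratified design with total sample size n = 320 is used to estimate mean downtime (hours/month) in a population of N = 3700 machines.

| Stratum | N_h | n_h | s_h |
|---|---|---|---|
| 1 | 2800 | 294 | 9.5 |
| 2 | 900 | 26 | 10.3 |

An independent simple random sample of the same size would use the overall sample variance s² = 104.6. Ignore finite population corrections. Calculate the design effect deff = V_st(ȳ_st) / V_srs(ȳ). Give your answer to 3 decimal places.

deff ≈ 1.276

V̂(ȳ_st) = Σ W_h² s_h²/n_h, with W_h = N_h/N and N = 3700:
  stratum 1: (2800/3700)²·9.5²/294 = 0.175797
  stratum 2: (900/3700)²·10.3²/26 = 0.241425
V_st = 0.417223
V_srs = s²/n = 104.6/320 = 0.326875
deff = V_st / V_srs = 0.417223/0.326875 = 1.2764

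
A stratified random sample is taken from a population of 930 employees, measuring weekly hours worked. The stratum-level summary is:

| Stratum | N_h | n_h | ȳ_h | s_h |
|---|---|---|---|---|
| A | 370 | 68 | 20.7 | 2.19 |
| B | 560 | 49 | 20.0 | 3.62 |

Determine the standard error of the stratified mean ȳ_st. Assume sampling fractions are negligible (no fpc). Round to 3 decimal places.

SE(ȳ_st) ≈ 0.329

V̂(ȳ_st) = Σ W_h² s_h²/n_h, with W_h = N_h/N and N = 930:
  stratum A: (370/930)²·2.19²/68 = 0.0111639
  stratum B: (560/930)²·3.62²/49 = 0.0969686
V̂(ȳ_st) = 0.108133
SE(ȳ_st) = √0.108133 = 0.328835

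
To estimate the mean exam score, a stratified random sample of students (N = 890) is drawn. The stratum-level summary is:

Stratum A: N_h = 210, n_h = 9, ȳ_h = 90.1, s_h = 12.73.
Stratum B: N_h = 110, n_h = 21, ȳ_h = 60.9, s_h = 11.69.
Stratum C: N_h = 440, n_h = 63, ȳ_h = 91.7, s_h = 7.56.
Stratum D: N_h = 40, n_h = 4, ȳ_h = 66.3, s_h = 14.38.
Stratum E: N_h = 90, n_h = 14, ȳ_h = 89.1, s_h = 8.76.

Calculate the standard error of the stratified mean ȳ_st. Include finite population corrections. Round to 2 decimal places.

SE(ȳ_st) ≈ 1.17

V̂(ȳ_st) = Σ W_h² (1 − n_h/N_h) s_h²/n_h, with W_h = N_h/N and N = 890:
  stratum A: (210/890)²·(1 − 9/210)·12.73²/9 = 0.95951
  stratum B: (110/890)²·(1 − 21/110)·11.69²/21 = 0.080429
  stratum C: (440/890)²·(1 − 63/440)·7.56²/63 = 0.189984
  stratum D: (40/890)²·(1 − 4/40)·14.38²/4 = 0.093981
  stratum E: (90/890)²·(1 − 14/90)·8.76²/14 = 0.0473322
V̂(ȳ_st) = 1.37124
SE(ȳ_st) = √1.37124 = 1.171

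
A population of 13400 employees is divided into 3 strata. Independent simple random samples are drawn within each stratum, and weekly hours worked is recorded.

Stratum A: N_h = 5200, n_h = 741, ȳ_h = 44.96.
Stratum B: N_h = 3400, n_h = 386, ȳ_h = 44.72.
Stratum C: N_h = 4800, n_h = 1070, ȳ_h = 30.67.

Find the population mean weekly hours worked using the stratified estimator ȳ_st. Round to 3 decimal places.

ȳ_st ≈ 39.780

N = Σ N_h = 13400. Stratum weights W_h = N_h/N.
ȳ_st = (5200·44.96 + 3400·44.72 + 4800·30.67) / 13400 = 39.78030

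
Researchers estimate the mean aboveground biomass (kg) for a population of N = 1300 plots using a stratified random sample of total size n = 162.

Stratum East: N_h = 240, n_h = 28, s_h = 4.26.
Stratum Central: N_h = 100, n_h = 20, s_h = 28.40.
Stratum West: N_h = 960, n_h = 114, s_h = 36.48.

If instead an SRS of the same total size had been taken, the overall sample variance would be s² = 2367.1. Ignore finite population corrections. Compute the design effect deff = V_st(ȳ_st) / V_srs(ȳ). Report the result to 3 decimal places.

deff ≈ 0.454

V̂(ȳ_st) = Σ W_h² s_h²/n_h, with W_h = N_h/N and N = 1300:
  stratum East: (240/1300)²·4.26²/28 = 0.0220901
  stratum Central: (100/1300)²·28.40²/20 = 0.238627
  stratum West: (960/1300)²·36.48²/114 = 6.36591
V_st = 6.62663
V_srs = s²/n = 2367.1/162 = 14.6117
deff = V_st / V_srs = 6.62663/14.6117 = 0.4535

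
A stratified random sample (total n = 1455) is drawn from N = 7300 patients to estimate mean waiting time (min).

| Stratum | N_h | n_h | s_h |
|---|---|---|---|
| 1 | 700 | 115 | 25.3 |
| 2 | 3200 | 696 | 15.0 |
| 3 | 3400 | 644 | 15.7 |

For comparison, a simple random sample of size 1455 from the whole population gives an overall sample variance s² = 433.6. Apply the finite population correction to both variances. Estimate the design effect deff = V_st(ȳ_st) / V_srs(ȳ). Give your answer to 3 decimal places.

V̂(ȳ_st) = Σ W_h² (1 − n_h/N_h) s_h²/n_h, with W_h = N_h/N and N = 7300:
  stratum 1: (700/7300)²·(1 − 115/700)·25.3²/115 = 0.0427712
  stratum 2: (3200/7300)²·(1 − 696/3200)·15.0²/696 = 0.0486085
  stratum 3: (3400/7300)²·(1 − 644/3400)·15.7²/644 = 0.0673017
V_st = 0.158681
V_srs = (1 − 1455/7300)·433.6/1455 = 0.23861
deff = V_st / V_srs = 0.158681/0.23861 = 0.6650

deff ≈ 0.665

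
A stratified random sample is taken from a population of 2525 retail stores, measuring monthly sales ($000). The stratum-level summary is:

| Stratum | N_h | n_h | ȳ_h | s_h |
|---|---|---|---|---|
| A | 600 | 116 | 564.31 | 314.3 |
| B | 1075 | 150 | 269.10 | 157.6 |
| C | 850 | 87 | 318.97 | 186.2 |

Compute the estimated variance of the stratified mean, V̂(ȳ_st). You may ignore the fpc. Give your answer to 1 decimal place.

V̂(ȳ_st) = Σ W_h² s_h²/n_h, with W_h = N_h/N and N = 2525:
  stratum A: (600/2525)²·314.3²/116 = 48.0851
  stratum B: (1075/2525)²·157.6²/150 = 30.0134
  stratum C: (850/2525)²·186.2²/87 = 45.1601
V̂(ȳ_st) = 123.259

V̂(ȳ_st) ≈ 123.3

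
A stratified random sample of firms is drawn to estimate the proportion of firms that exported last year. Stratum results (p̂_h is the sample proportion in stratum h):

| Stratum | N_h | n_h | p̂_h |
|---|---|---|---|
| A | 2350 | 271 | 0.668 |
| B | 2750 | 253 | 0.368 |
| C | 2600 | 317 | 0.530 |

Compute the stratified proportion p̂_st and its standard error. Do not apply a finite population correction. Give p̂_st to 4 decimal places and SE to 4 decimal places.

p̂_st ≈ 0.5143, SE ≈ 0.0169

N = 7700; stratum weights W_h = N_h/N.
p̂_st = Σ W_h p̂_h = (2350·0.668 + 2750·0.368 + 2600·0.530)/7700 = 0.51426
V̂(p̂_st) = Σ W_h² p̂_h(1−p̂_h)/(n_h−1):
  stratum A: (2350/7700)²·0.668·0.332/270 = 7.65077e-05
  stratum B: (2750/7700)²·0.368·0.632/252 = 0.000117719
  stratum C: (2600/7700)²·0.530·0.470/316 = 8.98777e-05
V̂(p̂_st) = 0.000284105; SE = √V̂ = 0.0168554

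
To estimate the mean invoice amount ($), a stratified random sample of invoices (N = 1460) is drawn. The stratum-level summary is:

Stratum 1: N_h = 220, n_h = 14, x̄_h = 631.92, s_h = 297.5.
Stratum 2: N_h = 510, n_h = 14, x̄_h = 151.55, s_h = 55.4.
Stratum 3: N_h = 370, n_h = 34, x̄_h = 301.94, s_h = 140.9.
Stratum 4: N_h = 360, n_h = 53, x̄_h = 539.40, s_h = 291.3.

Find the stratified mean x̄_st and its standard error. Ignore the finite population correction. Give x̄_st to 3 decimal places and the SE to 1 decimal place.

x̄_st = Σ W_h x̄_h = (220·631.92 + 510·151.55 + 370·301.94 + 360·539.40)/1460 = 357.68130
V̂(x̄_st) = Σ W_h² s_h²/n_h, with W_h = N_h/N and N = 1460:
  stratum 1: (220/1460)²·297.5²/14 = 143.544
  stratum 2: (510/1460)²·55.4²/14 = 26.7501
  stratum 3: (370/1460)²·140.9²/34 = 37.5008
  stratum 4: (360/1460)²·291.3²/53 = 97.3429
V̂(x̄_st) = 305.138
SE(x̄_st) = √305.138 = 17.4682

x̄_st ≈ 357.681, SE ≈ 17.5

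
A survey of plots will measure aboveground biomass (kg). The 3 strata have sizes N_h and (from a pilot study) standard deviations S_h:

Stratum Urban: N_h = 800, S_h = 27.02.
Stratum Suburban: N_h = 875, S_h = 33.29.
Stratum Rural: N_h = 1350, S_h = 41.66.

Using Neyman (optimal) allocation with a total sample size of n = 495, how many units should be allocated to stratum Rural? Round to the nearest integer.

Neyman allocation: n_h = n · N_h S_h / Σ N_i S_i, with n = 495.
  stratum Urban: N_h·S_h = 800·27.02 = 21616.00
  stratum Suburban: N_h·S_h = 875·33.29 = 29128.75
  stratum Rural: N_h·S_h = 1350·41.66 = 56241.00
Σ N_h S_h = 106985.75
n for stratum Rural = 495·56241.00/106985.75 = 260.215 → 260

260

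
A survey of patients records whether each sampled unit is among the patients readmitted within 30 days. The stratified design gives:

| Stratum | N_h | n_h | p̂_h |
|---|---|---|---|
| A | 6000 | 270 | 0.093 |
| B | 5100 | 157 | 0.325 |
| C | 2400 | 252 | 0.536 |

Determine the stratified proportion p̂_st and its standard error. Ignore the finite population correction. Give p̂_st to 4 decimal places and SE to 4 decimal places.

N = 13500; stratum weights W_h = N_h/N.
p̂_st = Σ W_h p̂_h = (6000·0.093 + 5100·0.325 + 2400·0.536)/13500 = 0.25940
V̂(p̂_st) = Σ W_h² p̂_h(1−p̂_h)/(n_h−1):
  stratum A: (6000/13500)²·0.093·0.907/269 = 6.19402e-05
  stratum B: (5100/13500)²·0.325·0.675/156 = 0.000200694
  stratum C: (2400/13500)²·0.536·0.464/251 = 3.13158e-05
V̂(p̂_st) = 0.000293951; SE = √V̂ = 0.017145

p̂_st ≈ 0.2594, SE ≈ 0.0171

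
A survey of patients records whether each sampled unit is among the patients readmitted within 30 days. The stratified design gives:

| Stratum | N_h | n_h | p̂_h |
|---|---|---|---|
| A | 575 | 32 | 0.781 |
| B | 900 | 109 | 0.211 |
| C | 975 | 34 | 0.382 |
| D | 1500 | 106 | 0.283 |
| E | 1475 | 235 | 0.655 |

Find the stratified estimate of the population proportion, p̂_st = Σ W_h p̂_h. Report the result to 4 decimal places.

p̂_st ≈ 0.4428

N = 5425; stratum weights W_h = N_h/N.
p̂_st = Σ W_h p̂_h = (575·0.781 + 900·0.211 + 975·0.382 + 1500·0.283 + 1475·0.655)/5425 = 0.44277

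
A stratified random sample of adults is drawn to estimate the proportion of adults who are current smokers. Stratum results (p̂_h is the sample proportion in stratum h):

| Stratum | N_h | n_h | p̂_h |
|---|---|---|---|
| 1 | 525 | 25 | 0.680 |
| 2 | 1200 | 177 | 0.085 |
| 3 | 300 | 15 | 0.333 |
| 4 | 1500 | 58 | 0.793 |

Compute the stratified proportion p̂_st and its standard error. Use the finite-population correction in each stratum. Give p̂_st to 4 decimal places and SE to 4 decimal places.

p̂_st ≈ 0.4960, SE ≈ 0.0291

N = 3525; stratum weights W_h = N_h/N.
p̂_st = Σ W_h p̂_h = (525·0.680 + 1200·0.085 + 300·0.333 + 1500·0.793)/3525 = 0.49600
V̂(p̂_st) = Σ W_h² (1 − n_h/N_h) p̂_h(1−p̂_h)/(n_h−1):
  stratum 1: (525/3525)²·(1 − 25/525)·0.680·0.320/24 = 0.00019154
  stratum 2: (1200/3525)²·(1 − 177/1200)·0.085·0.915/176 = 4.36582e-05
  stratum 3: (300/3525)²·(1 − 15/300)·0.333·0.667/14 = 0.000109167
  stratum 4: (1500/3525)²·(1 − 58/1500)·0.793·0.207/57 = 0.000501311
V̂(p̂_st) = 0.000845675; SE = √V̂ = 0.0290805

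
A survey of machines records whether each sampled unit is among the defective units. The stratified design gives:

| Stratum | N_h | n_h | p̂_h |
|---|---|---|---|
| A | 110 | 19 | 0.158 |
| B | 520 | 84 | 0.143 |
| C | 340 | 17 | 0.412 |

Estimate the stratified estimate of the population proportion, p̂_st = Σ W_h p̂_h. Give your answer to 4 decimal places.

p̂_st ≈ 0.2390

N = 970; stratum weights W_h = N_h/N.
p̂_st = Σ W_h p̂_h = (110·0.158 + 520·0.143 + 340·0.412)/970 = 0.23899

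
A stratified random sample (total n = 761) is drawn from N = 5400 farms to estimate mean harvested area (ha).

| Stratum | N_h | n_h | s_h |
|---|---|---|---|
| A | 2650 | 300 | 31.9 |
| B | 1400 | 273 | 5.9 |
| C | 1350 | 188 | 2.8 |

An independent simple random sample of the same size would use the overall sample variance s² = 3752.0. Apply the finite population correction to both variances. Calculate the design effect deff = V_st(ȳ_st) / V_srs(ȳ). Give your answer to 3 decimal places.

deff ≈ 0.173

V̂(ȳ_st) = Σ W_h² (1 − n_h/N_h) s_h²/n_h, with W_h = N_h/N and N = 5400:
  stratum A: (2650/5400)²·(1 − 300/2650)·31.9²/300 = 0.724413
  stratum B: (1400/5400)²·(1 − 273/1400)·5.9²/273 = 0.00689931
  stratum C: (1350/5400)²·(1 − 188/1350)·2.8²/188 = 0.00224342
V_st = 0.733556
V_srs = (1 − 761/5400)·3752.0/761 = 4.23554
deff = V_st / V_srs = 0.733556/4.23554 = 0.1732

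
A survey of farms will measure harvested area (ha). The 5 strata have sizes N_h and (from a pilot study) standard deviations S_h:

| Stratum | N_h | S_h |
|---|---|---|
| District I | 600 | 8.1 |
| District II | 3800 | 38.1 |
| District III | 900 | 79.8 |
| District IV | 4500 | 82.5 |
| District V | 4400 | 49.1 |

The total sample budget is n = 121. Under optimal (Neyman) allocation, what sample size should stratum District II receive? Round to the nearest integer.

22

Neyman allocation: n_h = n · N_h S_h / Σ N_i S_i, with n = 121.
  stratum District I: N_h·S_h = 600·8.1 = 4860.00
  stratum District II: N_h·S_h = 3800·38.1 = 144780.00
  stratum District III: N_h·S_h = 900·79.8 = 71820.00
  stratum District IV: N_h·S_h = 4500·82.5 = 371250.00
  stratum District V: N_h·S_h = 4400·49.1 = 216040.00
Σ N_h S_h = 808750.00
n for stratum District II = 121·144780.00/808750.00 = 21.661 → 22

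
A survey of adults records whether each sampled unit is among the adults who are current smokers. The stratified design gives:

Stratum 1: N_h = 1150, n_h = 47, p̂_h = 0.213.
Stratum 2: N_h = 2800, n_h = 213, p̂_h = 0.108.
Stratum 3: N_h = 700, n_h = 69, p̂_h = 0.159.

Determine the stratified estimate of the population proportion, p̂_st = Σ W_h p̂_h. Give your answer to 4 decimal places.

p̂_st ≈ 0.1416

N = 4650; stratum weights W_h = N_h/N.
p̂_st = Σ W_h p̂_h = (1150·0.213 + 2800·0.108 + 700·0.159)/4650 = 0.14165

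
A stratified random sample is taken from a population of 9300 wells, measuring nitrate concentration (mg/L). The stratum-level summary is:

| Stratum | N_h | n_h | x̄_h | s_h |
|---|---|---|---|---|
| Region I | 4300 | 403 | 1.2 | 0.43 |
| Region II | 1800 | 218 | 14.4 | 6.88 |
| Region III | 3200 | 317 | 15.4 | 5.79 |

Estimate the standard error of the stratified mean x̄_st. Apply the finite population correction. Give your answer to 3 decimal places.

SE(x̄_st) ≈ 0.136

V̂(x̄_st) = Σ W_h² (1 − n_h/N_h) s_h²/n_h, with W_h = N_h/N and N = 9300:
  stratum Region I: (4300/9300)²·(1 − 403/4300)·0.43²/403 = 8.88924e-05
  stratum Region II: (1800/9300)²·(1 − 218/1800)·6.88²/218 = 0.00714881
  stratum Region III: (3200/9300)²·(1 − 317/3200)·5.79²/317 = 0.0112805
V̂(x̄_st) = 0.0185182
SE(x̄_st) = √0.0185182 = 0.136081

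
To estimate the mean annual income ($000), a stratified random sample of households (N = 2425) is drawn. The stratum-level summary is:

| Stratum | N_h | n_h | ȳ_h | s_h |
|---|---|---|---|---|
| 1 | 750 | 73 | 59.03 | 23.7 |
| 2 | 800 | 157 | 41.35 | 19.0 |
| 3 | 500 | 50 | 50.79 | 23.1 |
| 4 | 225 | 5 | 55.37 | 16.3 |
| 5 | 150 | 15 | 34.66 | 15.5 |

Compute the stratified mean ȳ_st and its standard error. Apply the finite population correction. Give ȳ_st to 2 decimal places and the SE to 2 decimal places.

ȳ_st ≈ 49.65, SE ≈ 1.33

ȳ_st = Σ W_h ȳ_h = (750·59.03 + 800·41.35 + 500·50.79 + 225·55.37 + 150·34.66)/2425 = 49.65144
V̂(ȳ_st) = Σ W_h² (1 − n_h/N_h) s_h²/n_h, with W_h = N_h/N and N = 2425:
  stratum 1: (750/2425)²·(1 − 73/750)·23.7²/73 = 0.664355
  stratum 2: (800/2425)²·(1 − 157/800)·19.0²/157 = 0.201134
  stratum 3: (500/2425)²·(1 − 50/500)·23.1²/50 = 0.408332
  stratum 4: (225/2425)²·(1 − 5/225)·16.3²/5 = 0.447288
  stratum 5: (150/2425)²·(1 − 15/150)·15.5²/15 = 0.0551536
V̂(ȳ_st) = 1.77626
SE(ȳ_st) = √1.77626 = 1.33276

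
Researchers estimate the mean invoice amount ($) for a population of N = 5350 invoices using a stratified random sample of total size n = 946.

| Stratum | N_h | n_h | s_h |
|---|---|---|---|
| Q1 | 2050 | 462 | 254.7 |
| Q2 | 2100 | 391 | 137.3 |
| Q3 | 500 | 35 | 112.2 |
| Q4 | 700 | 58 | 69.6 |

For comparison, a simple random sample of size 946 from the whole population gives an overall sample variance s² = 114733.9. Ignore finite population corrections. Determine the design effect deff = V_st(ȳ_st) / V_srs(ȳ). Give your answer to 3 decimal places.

V̂(ȳ_st) = Σ W_h² s_h²/n_h, with W_h = N_h/N and N = 5350:
  stratum Q1: (2050/5350)²·254.7²/462 = 20.6166
  stratum Q2: (2100/5350)²·137.3²/391 = 7.4284
  stratum Q3: (500/5350)²·112.2²/35 = 3.14159
  stratum Q4: (700/5350)²·69.6²/58 = 1.42981
V_st = 32.6164
V_srs = s²/n = 114733.9/946 = 121.283
deff = V_st / V_srs = 32.6164/121.283 = 0.2689

deff ≈ 0.269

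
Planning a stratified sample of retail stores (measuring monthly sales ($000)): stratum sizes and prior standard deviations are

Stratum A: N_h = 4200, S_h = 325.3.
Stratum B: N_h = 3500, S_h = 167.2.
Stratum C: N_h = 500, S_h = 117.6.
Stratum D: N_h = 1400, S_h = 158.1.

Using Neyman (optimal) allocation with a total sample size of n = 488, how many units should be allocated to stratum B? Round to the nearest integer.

Neyman allocation: n_h = n · N_h S_h / Σ N_i S_i, with n = 488.
  stratum A: N_h·S_h = 4200·325.3 = 1366260.00
  stratum B: N_h·S_h = 3500·167.2 = 585200.00
  stratum C: N_h·S_h = 500·117.6 = 58800.00
  stratum D: N_h·S_h = 1400·158.1 = 221340.00
Σ N_h S_h = 2231600.00
n for stratum B = 488·585200.00/2231600.00 = 127.970 → 128

128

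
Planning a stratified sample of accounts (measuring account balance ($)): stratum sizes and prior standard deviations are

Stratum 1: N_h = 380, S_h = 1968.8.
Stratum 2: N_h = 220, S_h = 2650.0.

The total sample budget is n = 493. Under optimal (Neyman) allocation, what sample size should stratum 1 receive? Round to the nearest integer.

Neyman allocation: n_h = n · N_h S_h / Σ N_i S_i, with n = 493.
  stratum 1: N_h·S_h = 380·1968.8 = 748144.00
  stratum 2: N_h·S_h = 220·2650.0 = 583000.00
Σ N_h S_h = 1331144.00
n for stratum 1 = 493·748144.00/1331144.00 = 277.081 → 277

277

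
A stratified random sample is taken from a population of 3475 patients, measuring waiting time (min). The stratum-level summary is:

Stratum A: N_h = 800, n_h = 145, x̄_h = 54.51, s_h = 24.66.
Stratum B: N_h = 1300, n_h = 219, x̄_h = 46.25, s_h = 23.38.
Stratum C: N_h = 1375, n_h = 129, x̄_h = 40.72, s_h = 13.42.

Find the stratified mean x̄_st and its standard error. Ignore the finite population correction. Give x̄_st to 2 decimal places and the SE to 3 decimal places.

x̄_st ≈ 45.96, SE ≈ 0.889

x̄_st = Σ W_h x̄_h = (800·54.51 + 1300·46.25 + 1375·40.72)/3475 = 45.96345
V̂(x̄_st) = Σ W_h² s_h²/n_h, with W_h = N_h/N and N = 3475:
  stratum A: (800/3475)²·24.66²/145 = 0.222274
  stratum B: (1300/3475)²·23.38²/219 = 0.349319
  stratum C: (1375/3475)²·13.42²/129 = 0.21858
V̂(x̄_st) = 0.790173
SE(x̄_st) = √0.790173 = 0.888917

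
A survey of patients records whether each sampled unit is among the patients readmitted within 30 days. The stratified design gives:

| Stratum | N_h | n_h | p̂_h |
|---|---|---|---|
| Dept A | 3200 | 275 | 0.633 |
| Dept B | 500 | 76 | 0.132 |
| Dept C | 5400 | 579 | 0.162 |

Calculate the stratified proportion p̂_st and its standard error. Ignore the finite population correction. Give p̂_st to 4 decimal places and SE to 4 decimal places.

p̂_st ≈ 0.3260, SE ≈ 0.0139

N = 9100; stratum weights W_h = N_h/N.
p̂_st = Σ W_h p̂_h = (3200·0.633 + 500·0.132 + 5400·0.162)/9100 = 0.32598
V̂(p̂_st) = Σ W_h² p̂_h(1−p̂_h)/(n_h−1):
  stratum Dept A: (3200/9100)²·0.633·0.367/274 = 0.000104842
  stratum Dept B: (500/9100)²·0.132·0.868/75 = 4.612e-06
  stratum Dept C: (5400/9100)²·0.162·0.838/578 = 8.27058e-05
V̂(p̂_st) = 0.00019216; SE = √V̂ = 0.0138622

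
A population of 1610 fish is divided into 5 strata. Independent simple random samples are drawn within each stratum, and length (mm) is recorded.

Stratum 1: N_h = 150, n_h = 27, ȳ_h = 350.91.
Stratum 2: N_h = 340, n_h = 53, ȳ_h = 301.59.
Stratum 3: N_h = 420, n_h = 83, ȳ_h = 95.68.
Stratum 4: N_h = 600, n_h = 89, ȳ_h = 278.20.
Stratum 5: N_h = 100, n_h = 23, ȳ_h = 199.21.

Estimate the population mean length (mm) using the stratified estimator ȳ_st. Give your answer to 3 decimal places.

ȳ_st ≈ 237.394

N = Σ N_h = 1610. Stratum weights W_h = N_h/N.
ȳ_st = (150·350.91 + 340·301.59 + 420·95.68 + 600·278.20 + 100·199.21) / 1610 = 237.39360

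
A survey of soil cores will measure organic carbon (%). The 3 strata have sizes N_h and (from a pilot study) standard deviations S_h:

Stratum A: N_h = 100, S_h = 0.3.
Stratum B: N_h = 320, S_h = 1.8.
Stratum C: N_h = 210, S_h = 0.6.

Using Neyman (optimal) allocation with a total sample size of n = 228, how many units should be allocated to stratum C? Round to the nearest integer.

Neyman allocation: n_h = n · N_h S_h / Σ N_i S_i, with n = 228.
  stratum A: N_h·S_h = 100·0.3 = 30.00
  stratum B: N_h·S_h = 320·1.8 = 576.00
  stratum C: N_h·S_h = 210·0.6 = 126.00
Σ N_h S_h = 732.00
n for stratum C = 228·126.00/732.00 = 39.246 → 39

39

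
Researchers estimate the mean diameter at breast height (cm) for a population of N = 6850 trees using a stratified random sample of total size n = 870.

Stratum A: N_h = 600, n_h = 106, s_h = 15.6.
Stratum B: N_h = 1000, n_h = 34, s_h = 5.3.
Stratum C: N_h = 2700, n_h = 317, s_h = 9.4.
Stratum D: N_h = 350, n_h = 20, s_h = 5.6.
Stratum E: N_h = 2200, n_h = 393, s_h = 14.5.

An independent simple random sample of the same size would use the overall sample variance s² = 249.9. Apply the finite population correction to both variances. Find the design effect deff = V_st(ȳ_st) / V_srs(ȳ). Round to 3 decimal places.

deff ≈ 0.474

V̂(ȳ_st) = Σ W_h² (1 − n_h/N_h) s_h²/n_h, with W_h = N_h/N and N = 6850:
  stratum A: (600/6850)²·(1 − 106/600)·15.6²/106 = 0.0145024
  stratum B: (1000/6850)²·(1 − 34/1000)·5.3²/34 = 0.0170086
  stratum C: (2700/6850)²·(1 − 317/2700)·9.4²/317 = 0.0382211
  stratum D: (350/6850)²·(1 − 20/350)·5.6²/20 = 0.00385964
  stratum E: (2200/6850)²·(1 − 393/2200)·14.5²/393 = 0.0453256
V_st = 0.118917
V_srs = (1 − 870/6850)·249.9/870 = 0.25076
deff = V_st / V_srs = 0.118917/0.25076 = 0.4742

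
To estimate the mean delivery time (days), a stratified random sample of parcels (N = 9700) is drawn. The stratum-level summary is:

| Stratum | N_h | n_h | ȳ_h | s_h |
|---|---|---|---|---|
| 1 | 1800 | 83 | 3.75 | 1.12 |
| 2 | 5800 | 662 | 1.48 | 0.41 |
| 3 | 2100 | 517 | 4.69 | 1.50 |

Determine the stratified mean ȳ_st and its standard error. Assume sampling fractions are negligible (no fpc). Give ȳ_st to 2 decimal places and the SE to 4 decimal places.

ȳ_st ≈ 2.60, SE ≈ 0.0286

ȳ_st = Σ W_h ȳ_h = (1800·3.75 + 5800·1.48 + 2100·4.69)/9700 = 2.59619
V̂(ȳ_st) = Σ W_h² s_h²/n_h, with W_h = N_h/N and N = 9700:
  stratum 1: (1800/9700)²·1.12²/83 = 0.000520427
  stratum 2: (5800/9700)²·0.41²/662 = 9.07867e-05
  stratum 3: (2100/9700)²·1.50²/517 = 0.00020398
V̂(ȳ_st) = 0.000815193
SE(ȳ_st) = √0.000815193 = 0.0285516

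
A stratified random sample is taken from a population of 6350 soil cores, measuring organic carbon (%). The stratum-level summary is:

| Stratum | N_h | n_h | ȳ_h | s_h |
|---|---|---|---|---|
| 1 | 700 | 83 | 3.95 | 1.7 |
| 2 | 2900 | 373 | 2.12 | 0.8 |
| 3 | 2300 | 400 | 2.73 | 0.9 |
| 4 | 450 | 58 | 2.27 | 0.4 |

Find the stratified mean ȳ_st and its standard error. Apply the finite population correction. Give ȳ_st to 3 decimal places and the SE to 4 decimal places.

ȳ_st ≈ 2.553, SE ≈ 0.0303

ȳ_st = Σ W_h ȳ_h = (700·3.95 + 2900·2.12 + 2300·2.73 + 450·2.27)/6350 = 2.55331
V̂(ȳ_st) = Σ W_h² (1 − n_h/N_h) s_h²/n_h, with W_h = N_h/N and N = 6350:
  stratum 1: (700/6350)²·(1 − 83/700)·1.7²/83 = 0.000372954
  stratum 2: (2900/6350)²·(1 − 373/2900)·0.8²/373 = 0.000311836
  stratum 3: (2300/6350)²·(1 − 400/2300)·0.9²/400 = 0.000219462
  stratum 4: (450/6350)²·(1 − 58/450)·0.4²/58 = 1.20682e-05
V̂(ȳ_st) = 0.000916321
SE(ȳ_st) = √0.000916321 = 0.0302708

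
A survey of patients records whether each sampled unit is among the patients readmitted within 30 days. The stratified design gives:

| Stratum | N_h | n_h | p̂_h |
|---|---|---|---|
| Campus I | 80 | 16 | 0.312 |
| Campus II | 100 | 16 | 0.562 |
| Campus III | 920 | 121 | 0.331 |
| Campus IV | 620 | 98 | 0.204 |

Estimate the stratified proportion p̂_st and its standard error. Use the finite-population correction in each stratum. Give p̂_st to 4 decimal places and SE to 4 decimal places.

p̂_st ≈ 0.2978, SE ≈ 0.0267

N = 1720; stratum weights W_h = N_h/N.
p̂_st = Σ W_h p̂_h = (80·0.312 + 100·0.562 + 920·0.331 + 620·0.204)/1720 = 0.29777
V̂(p̂_st) = Σ W_h² (1 − n_h/N_h) p̂_h(1−p̂_h)/(n_h−1):
  stratum Campus I: (80/1720)²·(1 − 16/80)·0.312·0.688/15 = 2.47665e-05
  stratum Campus II: (100/1720)²·(1 − 16/100)·0.562·0.438/15 = 4.65952e-05
  stratum Campus III: (920/1720)²·(1 − 121/920)·0.331·0.669/120 = 0.000458512
  stratum Campus IV: (620/1720)²·(1 − 98/620)·0.204·0.796/97 = 0.000183137
V̂(p̂_st) = 0.000713011; SE = √V̂ = 0.0267023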